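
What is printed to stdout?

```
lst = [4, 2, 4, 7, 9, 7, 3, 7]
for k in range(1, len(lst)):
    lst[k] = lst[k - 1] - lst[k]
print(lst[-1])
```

-35

k=1: lst[1] = 4-2 = 2 → [4, 2, 4, 7, 9, 7, 3, 7]
k=2: lst[2] = 2-4 = -2 → [4, 2, -2, 7, 9, 7, 3, 7]
k=3: lst[3] = (-2)-7 = -9 → [4, 2, -2, -9, 9, 7, 3, 7]
k=4: lst[4] = (-9)-9 = -18 → [4, 2, -2, -9, -18, 7, 3, 7]
k=5: lst[5] = (-18)-7 = -25 → [4, 2, -2, -9, -18, -25, 3, 7]
k=6: lst[6] = (-25)-3 = -28 → [4, 2, -2, -9, -18, -25, -28, 7]
k=7: lst[7] = (-28)-7 = -35 → [4, 2, -2, -9, -18, -25, -28, -35]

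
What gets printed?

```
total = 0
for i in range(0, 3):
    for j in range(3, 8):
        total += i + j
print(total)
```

i=0,j=3: total = 0+3 = 3
i=0,j=4: total = 3+4 = 7
i=0,j=5: total = 7+5 = 12
i=0,j=6: total = 12+6 = 18
i=0,j=7: total = 18+7 = 25
i=1,j=3: total = 25+4 = 29
i=1,j=4: total = 29+5 = 34
i=1,j=5: total = 34+6 = 40
i=1,j=6: total = 40+7 = 47
i=1,j=7: total = 47+8 = 55
i=2,j=3: total = 55+5 = 60
i=2,j=4: total = 60+6 = 66
i=2,j=5: total = 66+7 = 73
i=2,j=6: total = 73+8 = 81
i=2,j=7: total = 81+9 = 90

90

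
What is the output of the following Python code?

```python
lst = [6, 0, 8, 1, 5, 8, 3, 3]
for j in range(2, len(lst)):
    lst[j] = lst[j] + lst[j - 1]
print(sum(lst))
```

j=2: lst[2] = 8+0 = 8 → [6, 0, 8, 1, 5, 8, 3, 3]
j=3: lst[3] = 1+8 = 9 → [6, 0, 8, 9, 5, 8, 3, 3]
j=4: lst[4] = 5+9 = 14 → [6, 0, 8, 9, 14, 8, 3, 3]
j=5: lst[5] = 8+14 = 22 → [6, 0, 8, 9, 14, 22, 3, 3]
j=6: lst[6] = 3+22 = 25 → [6, 0, 8, 9, 14, 22, 25, 3]
j=7: lst[7] = 3+25 = 28 → [6, 0, 8, 9, 14, 22, 25, 28]
sum = 112

112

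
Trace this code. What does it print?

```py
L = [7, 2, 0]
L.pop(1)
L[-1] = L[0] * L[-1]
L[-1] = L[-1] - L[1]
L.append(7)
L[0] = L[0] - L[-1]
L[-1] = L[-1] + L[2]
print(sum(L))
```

pop(1) removes 2 → [7, 0]
L[-1] = L[0]*L[-1] = 7*0 = 0 → [7, 0]
L[-1] = L[-1]-L[1] = 0-0 = 0 → [7, 0]
append 7 → [7, 0, 7]
L[0] = L[0]-L[-1] = 7-7 = 0 → [0, 0, 7]
L[-1] = L[-1]+L[2] = 7+7 = 14 → [0, 0, 14]
sum = 14

14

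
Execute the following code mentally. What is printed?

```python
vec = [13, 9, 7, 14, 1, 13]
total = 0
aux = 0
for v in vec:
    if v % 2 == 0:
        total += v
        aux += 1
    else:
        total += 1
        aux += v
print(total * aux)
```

836

v=13: not even, total = 0+1 = 1; aux=13
v=9: not even, total = 1+1 = 2; aux=22
v=7: not even, total = 2+1 = 3; aux=29
v=14: even, total = 3+14 = 17; aux=30
v=1: not even, total = 17+1 = 18; aux=31
v=13: not even, total = 18+1 = 19; aux=44
total*aux = 19*44 = 836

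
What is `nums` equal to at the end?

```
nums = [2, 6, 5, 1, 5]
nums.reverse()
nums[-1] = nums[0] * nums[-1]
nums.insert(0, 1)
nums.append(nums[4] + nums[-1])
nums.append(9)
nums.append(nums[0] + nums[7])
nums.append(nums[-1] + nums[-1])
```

reverse → [5, 1, 5, 6, 2]
nums[-1] = nums[0]*nums[-1] = 5*2 = 10 → [5, 1, 5, 6, 10]
insert 1 at 0 → [1, 5, 1, 5, 6, 10]
append nums[4]+nums[-1] = 6+10 = 16 → [1, 5, 1, 5, 6, 10, 16]
append 9 → [1, 5, 1, 5, 6, 10, 16, 9]
append nums[0]+nums[7] = 1+9 = 10 → [1, 5, 1, 5, 6, 10, 16, 9, 10]
append nums[-1]+nums[-1] = 10+10 = 20 → [1, 5, 1, 5, 6, 10, 16, 9, 10, 20]

[1, 5, 1, 5, 6, 10, 16, 9, 10, 20]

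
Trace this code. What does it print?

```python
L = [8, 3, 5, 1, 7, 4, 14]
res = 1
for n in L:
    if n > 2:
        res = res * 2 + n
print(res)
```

458

n=8: >2, res = 1*2+8 = 10
n=3: >2, res = 10*2+3 = 23
n=5: >2, res = 23*2+5 = 51
n=1: not >2
n=7: >2, res = 51*2+7 = 109
n=4: >2, res = 109*2+4 = 222
n=14: >2, res = 222*2+14 = 458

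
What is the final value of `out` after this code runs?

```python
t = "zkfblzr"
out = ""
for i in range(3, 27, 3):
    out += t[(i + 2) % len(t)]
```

'zklzbrfz'

i=3: add t[5]='z' → 'z'
i=6: add t[1]='k' → 'zk'
i=9: add t[4]='l' → 'zkl'
i=12: add t[0]='z' → 'zklz'
i=15: add t[3]='b' → 'zklzb'
i=18: add t[6]='r' → 'zklzbr'
i=21: add t[2]='f' → 'zklzbrf'
i=24: add t[5]='z' → 'zklzbrfz'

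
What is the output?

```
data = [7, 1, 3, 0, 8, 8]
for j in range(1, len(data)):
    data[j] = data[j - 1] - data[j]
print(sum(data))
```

1

j=1: data[1] = 7-1 = 6 → [7, 6, 3, 0, 8, 8]
j=2: data[2] = 6-3 = 3 → [7, 6, 3, 0, 8, 8]
j=3: data[3] = 3-0 = 3 → [7, 6, 3, 3, 8, 8]
j=4: data[4] = 3-8 = -5 → [7, 6, 3, 3, -5, 8]
j=5: data[5] = (-5)-8 = -13 → [7, 6, 3, 3, -5, -13]
sum = 1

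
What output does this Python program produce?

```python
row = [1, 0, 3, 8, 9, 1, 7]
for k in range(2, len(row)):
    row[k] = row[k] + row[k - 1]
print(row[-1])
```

28

k=2: row[2] = 3+0 = 3 → [1, 0, 3, 8, 9, 1, 7]
k=3: row[3] = 8+3 = 11 → [1, 0, 3, 11, 9, 1, 7]
k=4: row[4] = 9+11 = 20 → [1, 0, 3, 11, 20, 1, 7]
k=5: row[5] = 1+20 = 21 → [1, 0, 3, 11, 20, 21, 7]
k=6: row[6] = 7+21 = 28 → [1, 0, 3, 11, 20, 21, 28]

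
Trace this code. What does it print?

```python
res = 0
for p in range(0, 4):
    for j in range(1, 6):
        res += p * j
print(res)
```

p=0,j=1: res = 0+0 = 0
p=0,j=2: res = 0+0 = 0
p=0,j=3: res = 0+0 = 0
p=0,j=4: res = 0+0 = 0
p=0,j=5: res = 0+0 = 0
p=1,j=1: res = 0+1 = 1
p=1,j=2: res = 1+2 = 3
p=1,j=3: res = 3+3 = 6
p=1,j=4: res = 6+4 = 10
p=1,j=5: res = 10+5 = 15
p=2,j=1: res = 15+2 = 17
p=2,j=2: res = 17+4 = 21
p=2,j=3: res = 21+6 = 27
p=2,j=4: res = 27+8 = 35
p=2,j=5: res = 35+10 = 45
p=3,j=1: res = 45+3 = 48
p=3,j=2: res = 48+6 = 54
p=3,j=3: res = 54+9 = 63
p=3,j=4: res = 63+12 = 75
p=3,j=5: res = 75+15 = 90

90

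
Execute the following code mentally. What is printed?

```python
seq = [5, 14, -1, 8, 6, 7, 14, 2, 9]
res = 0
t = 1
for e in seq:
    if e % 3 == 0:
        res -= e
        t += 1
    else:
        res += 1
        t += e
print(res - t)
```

e=5: not %3==0, res = 0+1 = 1; t=6
e=14: not %3==0, res = 1+1 = 2; t=20
e=-1: not %3==0, res = 2+1 = 3; t=19
e=8: not %3==0, res = 3+1 = 4; t=27
e=6: %3==0, res = 4-6 = -2; t=28
e=7: not %3==0, res = (-2)+1 = -1; t=35
e=14: not %3==0, res = (-1)+1 = 0; t=49
e=2: not %3==0, res = 0+1 = 1; t=51
e=9: %3==0, res = 1-9 = -8; t=52
res-t = (-8)-52 = -60

-60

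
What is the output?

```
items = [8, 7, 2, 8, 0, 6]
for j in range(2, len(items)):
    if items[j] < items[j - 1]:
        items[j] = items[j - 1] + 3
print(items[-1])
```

19

j=2: 2<7, items[2] = 7+3 = 10 → [8, 7, 10, 8, 0, 6]
j=3: 8<10, items[3] = 10+3 = 13 → [8, 7, 10, 13, 0, 6]
j=4: 0<13, items[4] = 13+3 = 16 → [8, 7, 10, 13, 16, 6]
j=5: 6<16, items[5] = 16+3 = 19 → [8, 7, 10, 13, 16, 19]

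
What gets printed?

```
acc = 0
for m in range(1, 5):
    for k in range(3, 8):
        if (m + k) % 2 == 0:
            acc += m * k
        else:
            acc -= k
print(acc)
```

m=1,k=3: even sum, acc = 0+3 = 3
m=1,k=4: odd sum, acc = 3-4 = -1
m=1,k=5: even sum, acc = (-1)+5 = 4
m=1,k=6: odd sum, acc = 4-6 = -2
m=1,k=7: even sum, acc = (-2)+7 = 5
m=2,k=3: odd sum, acc = 5-3 = 2
m=2,k=4: even sum, acc = 2+8 = 10
m=2,k=5: odd sum, acc = 10-5 = 5
m=2,k=6: even sum, acc = 5+12 = 17
m=2,k=7: odd sum, acc = 17-7 = 10
m=3,k=3: even sum, acc = 10+9 = 19
m=3,k=4: odd sum, acc = 19-4 = 15
m=3,k=5: even sum, acc = 15+15 = 30
m=3,k=6: odd sum, acc = 30-6 = 24
m=3,k=7: even sum, acc = 24+21 = 45
m=4,k=3: odd sum, acc = 45-3 = 42
m=4,k=4: even sum, acc = 42+16 = 58
m=4,k=5: odd sum, acc = 58-5 = 53
m=4,k=6: even sum, acc = 53+24 = 77
m=4,k=7: odd sum, acc = 77-7 = 70

70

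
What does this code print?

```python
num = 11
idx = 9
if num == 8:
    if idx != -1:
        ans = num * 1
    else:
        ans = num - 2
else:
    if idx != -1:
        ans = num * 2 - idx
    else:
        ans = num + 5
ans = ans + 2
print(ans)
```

num=11, idx=9
num == 8 is False; idx != -1 is True
→ ans = num * 2 - idx = 13
ans = 13+2 = 15

15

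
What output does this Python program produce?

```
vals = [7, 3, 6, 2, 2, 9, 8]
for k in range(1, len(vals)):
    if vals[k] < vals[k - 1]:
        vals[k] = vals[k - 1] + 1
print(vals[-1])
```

k=1: 3<7, vals[1] = 7+1 = 8 → [7, 8, 6, 2, 2, 9, 8]
k=2: 6<8, vals[2] = 8+1 = 9 → [7, 8, 9, 2, 2, 9, 8]
k=3: 2<9, vals[3] = 9+1 = 10 → [7, 8, 9, 10, 2, 9, 8]
k=4: 2<10, vals[4] = 10+1 = 11 → [7, 8, 9, 10, 11, 9, 8]
k=5: 9<11, vals[5] = 11+1 = 12 → [7, 8, 9, 10, 11, 12, 8]
k=6: 8<12, vals[6] = 12+1 = 13 → [7, 8, 9, 10, 11, 12, 13]

13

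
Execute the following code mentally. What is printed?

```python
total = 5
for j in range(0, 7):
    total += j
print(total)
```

26

j=0: total = 5+0 = 5
j=1: total = 5+1 = 6
j=2: total = 6+2 = 8
j=3: total = 8+3 = 11
j=4: total = 11+4 = 15
j=5: total = 15+5 = 20
j=6: total = 20+6 = 26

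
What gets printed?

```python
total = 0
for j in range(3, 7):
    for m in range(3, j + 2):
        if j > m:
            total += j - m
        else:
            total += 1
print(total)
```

j=3,m=3: not 3>3, total = 0+1 = 1
j=3,m=4: not 3>4, total = 1+1 = 2
j=4,m=3: 4>3, total = 2+1 = 3
j=4,m=4: not 4>4, total = 3+1 = 4
j=4,m=5: not 4>5, total = 4+1 = 5
j=5,m=3: 5>3, total = 5+2 = 7
j=5,m=4: 5>4, total = 7+1 = 8
j=5,m=5: not 5>5, total = 8+1 = 9
j=5,m=6: not 5>6, total = 9+1 = 10
j=6,m=3: 6>3, total = 10+3 = 13
j=6,m=4: 6>4, total = 13+2 = 15
j=6,m=5: 6>5, total = 15+1 = 16
j=6,m=6: not 6>6, total = 16+1 = 17
j=6,m=7: not 6>7, total = 17+1 = 18

18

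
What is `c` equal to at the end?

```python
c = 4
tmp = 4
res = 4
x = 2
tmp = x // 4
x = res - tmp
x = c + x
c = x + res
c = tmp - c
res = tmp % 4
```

tmp = 2//4 = 0
x = 4-0 = 4
x = 4+4 = 8
c = 8+4 = 12
c = 0-12 = -12
res = 0%4 = 0

-12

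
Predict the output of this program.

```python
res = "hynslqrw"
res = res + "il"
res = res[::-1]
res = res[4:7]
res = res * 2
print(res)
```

+ 'il' → 'hynslqrwil'
reverse → 'liwrqlsnyh'
slice [4:7] → 'qls'
repeat ×2 → 'qlsqls'

qlsqls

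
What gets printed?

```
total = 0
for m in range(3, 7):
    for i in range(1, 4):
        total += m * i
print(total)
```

m=3,i=1: total = 0+3 = 3
m=3,i=2: total = 3+6 = 9
m=3,i=3: total = 9+9 = 18
m=4,i=1: total = 18+4 = 22
m=4,i=2: total = 22+8 = 30
m=4,i=3: total = 30+12 = 42
m=5,i=1: total = 42+5 = 47
m=5,i=2: total = 47+10 = 57
m=5,i=3: total = 57+15 = 72
m=6,i=1: total = 72+6 = 78
m=6,i=2: total = 78+12 = 90
m=6,i=3: total = 90+18 = 108

108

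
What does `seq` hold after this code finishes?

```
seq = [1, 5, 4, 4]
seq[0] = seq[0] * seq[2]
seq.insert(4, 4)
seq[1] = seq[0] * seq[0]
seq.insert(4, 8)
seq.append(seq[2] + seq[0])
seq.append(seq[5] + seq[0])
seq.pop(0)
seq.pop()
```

[16, 4, 4, 8, 4, 8]

seq[0] = seq[0]*seq[2] = 1*4 = 4 → [4, 5, 4, 4]
insert 4 at 4 → [4, 5, 4, 4, 4]
seq[1] = seq[0]*seq[0] = 4*4 = 16 → [4, 16, 4, 4, 4]
insert 8 at 4 → [4, 16, 4, 4, 8, 4]
append seq[2]+seq[0] = 4+4 = 8 → [4, 16, 4, 4, 8, 4, 8]
append seq[5]+seq[0] = 4+4 = 8 → [4, 16, 4, 4, 8, 4, 8, 8]
pop(0) removes 4 → [16, 4, 4, 8, 4, 8, 8]
pop() removes 8 → [16, 4, 4, 8, 4, 8]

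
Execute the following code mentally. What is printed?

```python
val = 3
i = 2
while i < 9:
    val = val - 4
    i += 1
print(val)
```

i=2: val = 3-4 = -1
i=3: val = (-1)-4 = -5
i=4: val = (-5)-4 = -9
i=5: val = (-9)-4 = -13
i=6: val = (-13)-4 = -17
i=7: val = (-17)-4 = -21
i=8: val = (-21)-4 = -25

-25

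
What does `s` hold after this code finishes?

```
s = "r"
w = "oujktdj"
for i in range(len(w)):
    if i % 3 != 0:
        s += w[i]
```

'rujtd'

i=0: skip
i=1: add 'u' → 'ru'
i=2: add 'j' → 'ruj'
i=3: skip
i=4: add 't' → 'rujt'
i=5: add 'd' → 'rujtd'
i=6: skip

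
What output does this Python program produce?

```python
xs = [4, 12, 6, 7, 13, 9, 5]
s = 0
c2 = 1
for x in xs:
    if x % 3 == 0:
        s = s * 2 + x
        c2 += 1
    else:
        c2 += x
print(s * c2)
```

2277

x=4: not %3==0; c2=5
x=12: %3==0, s = 0*2+12 = 12; c2=6
x=6: %3==0, s = 12*2+6 = 30; c2=7
x=7: not %3==0; c2=14
x=13: not %3==0; c2=27
x=9: %3==0, s = 30*2+9 = 69; c2=28
x=5: not %3==0; c2=33
s*c2 = 69*33 = 2277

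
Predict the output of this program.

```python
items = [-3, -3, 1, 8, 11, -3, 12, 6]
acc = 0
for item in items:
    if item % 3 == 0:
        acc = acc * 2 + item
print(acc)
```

item=-3: %3==0, acc = 0*2+(-3) = -3
item=-3: %3==0, acc = (-3)*2+(-3) = -9
item=1: not %3==0
item=8: not %3==0
item=11: not %3==0
item=-3: %3==0, acc = (-9)*2+(-3) = -21
item=12: %3==0, acc = (-21)*2+12 = -30
item=6: %3==0, acc = (-30)*2+6 = -54

-54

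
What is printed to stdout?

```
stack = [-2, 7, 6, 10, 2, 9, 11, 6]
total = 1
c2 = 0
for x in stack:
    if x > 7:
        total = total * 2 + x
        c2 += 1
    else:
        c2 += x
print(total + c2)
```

99

x=-2: not >7; c2=-2
x=7: not >7; c2=5
x=6: not >7; c2=11
x=10: >7, total = 1*2+10 = 12; c2=12
x=2: not >7; c2=14
x=9: >7, total = 12*2+9 = 33; c2=15
x=11: >7, total = 33*2+11 = 77; c2=16
x=6: not >7; c2=22
total+c2 = 77+22 = 99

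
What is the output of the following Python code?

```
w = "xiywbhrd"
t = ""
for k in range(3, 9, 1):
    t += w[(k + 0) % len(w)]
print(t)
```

k=3: add w[3]='w' → 'w'
k=4: add w[4]='b' → 'wb'
k=5: add w[5]='h' → 'wbh'
k=6: add w[6]='r' → 'wbhr'
k=7: add w[7]='d' → 'wbhrd'
k=8: add w[0]='x' → 'wbhrdx'

wbhrdx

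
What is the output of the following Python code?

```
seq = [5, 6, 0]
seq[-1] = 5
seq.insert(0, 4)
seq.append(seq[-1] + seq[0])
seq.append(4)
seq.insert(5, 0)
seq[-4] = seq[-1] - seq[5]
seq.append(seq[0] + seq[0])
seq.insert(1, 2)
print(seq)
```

[4, 2, 5, 6, 4, 9, 0, 4, 8]

seq[-1] = 5 → [5, 6, 5]
insert 4 at 0 → [4, 5, 6, 5]
append seq[-1]+seq[0] = 5+4 = 9 → [4, 5, 6, 5, 9]
append 4 → [4, 5, 6, 5, 9, 4]
insert 0 at 5 → [4, 5, 6, 5, 9, 0, 4]
seq[-4] = seq[-1]-seq[5] = 4-0 = 4 → [4, 5, 6, 4, 9, 0, 4]
append seq[0]+seq[0] = 4+4 = 8 → [4, 5, 6, 4, 9, 0, 4, 8]
insert 2 at 1 → [4, 2, 5, 6, 4, 9, 0, 4, 8]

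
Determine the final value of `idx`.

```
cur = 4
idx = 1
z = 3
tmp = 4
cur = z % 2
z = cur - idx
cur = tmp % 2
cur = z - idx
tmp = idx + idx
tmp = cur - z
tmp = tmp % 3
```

cur = 3%2 = 1
z = 1-1 = 0
cur = 4%2 = 0
cur = 0-1 = -1
tmp = 1+1 = 2
tmp = (-1)-0 = -1
tmp = (-1)%3 = 2

1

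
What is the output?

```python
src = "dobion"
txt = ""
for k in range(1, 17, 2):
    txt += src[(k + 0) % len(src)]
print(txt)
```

oinoinoi

k=1: add src[1]='o' → 'o'
k=3: add src[3]='i' → 'oi'
k=5: add src[5]='n' → 'oin'
k=7: add src[1]='o' → 'oino'
k=9: add src[3]='i' → 'oinoi'
k=11: add src[5]='n' → 'oinoin'
k=13: add src[1]='o' → 'oinoino'
k=15: add src[3]='i' → 'oinoinoi'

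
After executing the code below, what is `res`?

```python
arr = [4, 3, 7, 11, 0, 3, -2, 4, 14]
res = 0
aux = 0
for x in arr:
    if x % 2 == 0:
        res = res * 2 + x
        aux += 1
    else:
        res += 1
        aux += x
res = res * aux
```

x=4: even, res = 0*2+4 = 4; aux=1
x=3: not even, res = 4+1 = 5; aux=4
x=7: not even, res = 5+1 = 6; aux=11
x=11: not even, res = 6+1 = 7; aux=22
x=0: even, res = 7*2+0 = 14; aux=23
x=3: not even, res = 14+1 = 15; aux=26
x=-2: even, res = 15*2+(-2) = 28; aux=27
x=4: even, res = 28*2+4 = 60; aux=28
x=14: even, res = 60*2+14 = 134; aux=29
res*aux = 134*29 = 3886

3886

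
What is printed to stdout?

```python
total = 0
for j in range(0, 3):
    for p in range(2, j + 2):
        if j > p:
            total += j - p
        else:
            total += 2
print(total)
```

6

j=1,p=2: not 1>2, total = 0+2 = 2
j=2,p=2: not 2>2, total = 2+2 = 4
j=2,p=3: not 2>3, total = 4+2 = 6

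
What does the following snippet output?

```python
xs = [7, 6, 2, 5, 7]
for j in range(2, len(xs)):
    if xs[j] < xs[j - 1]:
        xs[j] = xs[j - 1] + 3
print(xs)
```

[7, 6, 9, 12, 15]

j=2: 2<6, xs[2] = 6+3 = 9 → [7, 6, 9, 5, 7]
j=3: 5<9, xs[3] = 9+3 = 12 → [7, 6, 9, 12, 7]
j=4: 7<12, xs[4] = 12+3 = 15 → [7, 6, 9, 12, 15]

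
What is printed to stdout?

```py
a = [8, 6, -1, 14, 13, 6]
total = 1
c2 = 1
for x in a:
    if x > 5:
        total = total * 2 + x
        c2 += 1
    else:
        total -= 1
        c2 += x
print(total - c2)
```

x=8: >5, total = 1*2+8 = 10; c2=2
x=6: >5, total = 10*2+6 = 26; c2=3
x=-1: not >5, total = 26-1 = 25; c2=2
x=14: >5, total = 25*2+14 = 64; c2=3
x=13: >5, total = 64*2+13 = 141; c2=4
x=6: >5, total = 141*2+6 = 288; c2=5
total-c2 = 288-5 = 283

283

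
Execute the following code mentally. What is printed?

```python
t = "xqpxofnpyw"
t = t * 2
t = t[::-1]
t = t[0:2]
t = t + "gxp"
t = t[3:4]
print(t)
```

x

repeat ×2 → 'xqpxofnpywxqpxofnpyw'
reverse → 'wypnfoxpqxwypnfoxpqx'
slice [0:2] → 'wy'
+ 'gxp' → 'wygxp'
slice [3:4] → 'x'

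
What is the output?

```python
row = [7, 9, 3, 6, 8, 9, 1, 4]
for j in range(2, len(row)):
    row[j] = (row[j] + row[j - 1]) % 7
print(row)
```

j=2: row[2] = (3+9)%7 = 5 → [7, 9, 5, 6, 8, 9, 1, 4]
j=3: row[3] = (6+5)%7 = 4 → [7, 9, 5, 4, 8, 9, 1, 4]
j=4: row[4] = (8+4)%7 = 5 → [7, 9, 5, 4, 5, 9, 1, 4]
j=5: row[5] = (9+5)%7 = 0 → [7, 9, 5, 4, 5, 0, 1, 4]
j=6: row[6] = (1+0)%7 = 1 → [7, 9, 5, 4, 5, 0, 1, 4]
j=7: row[7] = (4+1)%7 = 5 → [7, 9, 5, 4, 5, 0, 1, 5]

[7, 9, 5, 4, 5, 0, 1, 5]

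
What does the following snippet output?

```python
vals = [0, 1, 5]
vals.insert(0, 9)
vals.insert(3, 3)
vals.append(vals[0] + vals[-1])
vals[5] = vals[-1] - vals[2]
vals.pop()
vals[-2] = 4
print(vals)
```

[9, 0, 1, 4, 5]

insert 9 at 0 → [9, 0, 1, 5]
insert 3 at 3 → [9, 0, 1, 3, 5]
append vals[0]+vals[-1] = 9+5 = 14 → [9, 0, 1, 3, 5, 14]
vals[5] = vals[-1]-vals[2] = 14-1 = 13 → [9, 0, 1, 3, 5, 13]
pop() removes 13 → [9, 0, 1, 3, 5]
vals[-2] = 4 → [9, 0, 1, 4, 5]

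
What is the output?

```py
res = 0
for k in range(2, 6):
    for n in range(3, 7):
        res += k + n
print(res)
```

k=2,n=3: res = 0+5 = 5
k=2,n=4: res = 5+6 = 11
k=2,n=5: res = 11+7 = 18
k=2,n=6: res = 18+8 = 26
k=3,n=3: res = 26+6 = 32
k=3,n=4: res = 32+7 = 39
k=3,n=5: res = 39+8 = 47
k=3,n=6: res = 47+9 = 56
k=4,n=3: res = 56+7 = 63
k=4,n=4: res = 63+8 = 71
k=4,n=5: res = 71+9 = 80
k=4,n=6: res = 80+10 = 90
k=5,n=3: res = 90+8 = 98
k=5,n=4: res = 98+9 = 107
k=5,n=5: res = 107+10 = 117
k=5,n=6: res = 117+11 = 128

128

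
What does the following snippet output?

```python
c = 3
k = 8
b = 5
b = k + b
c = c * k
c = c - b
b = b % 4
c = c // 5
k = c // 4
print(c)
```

2

b = 8+5 = 13
c = 3*8 = 24
c = 24-13 = 11
b = 13%4 = 1
c = 11//5 = 2
k = 2//4 = 0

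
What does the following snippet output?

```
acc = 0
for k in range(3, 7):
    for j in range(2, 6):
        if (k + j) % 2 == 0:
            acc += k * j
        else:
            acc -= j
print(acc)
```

96

k=3,j=2: odd sum, acc = 0-2 = -2
k=3,j=3: even sum, acc = (-2)+9 = 7
k=3,j=4: odd sum, acc = 7-4 = 3
k=3,j=5: even sum, acc = 3+15 = 18
k=4,j=2: even sum, acc = 18+8 = 26
k=4,j=3: odd sum, acc = 26-3 = 23
k=4,j=4: even sum, acc = 23+16 = 39
k=4,j=5: odd sum, acc = 39-5 = 34
k=5,j=2: odd sum, acc = 34-2 = 32
k=5,j=3: even sum, acc = 32+15 = 47
k=5,j=4: odd sum, acc = 47-4 = 43
k=5,j=5: even sum, acc = 43+25 = 68
k=6,j=2: even sum, acc = 68+12 = 80
k=6,j=3: odd sum, acc = 80-3 = 77
k=6,j=4: even sum, acc = 77+24 = 101
k=6,j=5: odd sum, acc = 101-5 = 96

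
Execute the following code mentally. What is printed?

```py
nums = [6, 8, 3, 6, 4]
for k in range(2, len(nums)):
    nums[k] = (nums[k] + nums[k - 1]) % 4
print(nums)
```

k=2: nums[2] = (3+8)%4 = 3 → [6, 8, 3, 6, 4]
k=3: nums[3] = (6+3)%4 = 1 → [6, 8, 3, 1, 4]
k=4: nums[4] = (4+1)%4 = 1 → [6, 8, 3, 1, 1]

[6, 8, 3, 1, 1]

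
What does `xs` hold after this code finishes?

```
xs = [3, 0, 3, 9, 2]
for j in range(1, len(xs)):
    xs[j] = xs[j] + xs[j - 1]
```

j=1: xs[1] = 0+3 = 3 → [3, 3, 3, 9, 2]
j=2: xs[2] = 3+3 = 6 → [3, 3, 6, 9, 2]
j=3: xs[3] = 9+6 = 15 → [3, 3, 6, 15, 2]
j=4: xs[4] = 2+15 = 17 → [3, 3, 6, 15, 17]

[3, 3, 6, 15, 17]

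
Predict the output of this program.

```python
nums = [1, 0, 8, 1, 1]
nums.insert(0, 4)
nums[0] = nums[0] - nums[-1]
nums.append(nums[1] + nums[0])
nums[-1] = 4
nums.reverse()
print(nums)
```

[4, 1, 1, 8, 0, 1, 3]

insert 4 at 0 → [4, 1, 0, 8, 1, 1]
nums[0] = nums[0]-nums[-1] = 4-1 = 3 → [3, 1, 0, 8, 1, 1]
append nums[1]+nums[0] = 1+3 = 4 → [3, 1, 0, 8, 1, 1, 4]
nums[-1] = 4 → [3, 1, 0, 8, 1, 1, 4]
reverse → [4, 1, 1, 8, 0, 1, 3]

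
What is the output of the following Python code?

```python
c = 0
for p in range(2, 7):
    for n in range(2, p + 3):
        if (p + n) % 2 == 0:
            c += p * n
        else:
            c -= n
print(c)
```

235

p=2,n=2: even sum, c = 0+4 = 4
p=2,n=3: odd sum, c = 4-3 = 1
p=2,n=4: even sum, c = 1+8 = 9
p=3,n=2: odd sum, c = 9-2 = 7
p=3,n=3: even sum, c = 7+9 = 16
p=3,n=4: odd sum, c = 16-4 = 12
p=3,n=5: even sum, c = 12+15 = 27
p=4,n=2: even sum, c = 27+8 = 35
p=4,n=3: odd sum, c = 35-3 = 32
p=4,n=4: even sum, c = 32+16 = 48
p=4,n=5: odd sum, c = 48-5 = 43
p=4,n=6: even sum, c = 43+24 = 67
p=5,n=2: odd sum, c = 67-2 = 65
p=5,n=3: even sum, c = 65+15 = 80
p=5,n=4: odd sum, c = 80-4 = 76
p=5,n=5: even sum, c = 76+25 = 101
p=5,n=6: odd sum, c = 101-6 = 95
p=5,n=7: even sum, c = 95+35 = 130
p=6,n=2: even sum, c = 130+12 = 142
p=6,n=3: odd sum, c = 142-3 = 139
p=6,n=4: even sum, c = 139+24 = 163
p=6,n=5: odd sum, c = 163-5 = 158
p=6,n=6: even sum, c = 158+36 = 194
p=6,n=7: odd sum, c = 194-7 = 187
p=6,n=8: even sum, c = 187+48 = 235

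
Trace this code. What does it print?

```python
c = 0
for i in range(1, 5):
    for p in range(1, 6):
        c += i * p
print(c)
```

150

i=1,p=1: c = 0+1 = 1
i=1,p=2: c = 1+2 = 3
i=1,p=3: c = 3+3 = 6
i=1,p=4: c = 6+4 = 10
i=1,p=5: c = 10+5 = 15
i=2,p=1: c = 15+2 = 17
i=2,p=2: c = 17+4 = 21
i=2,p=3: c = 21+6 = 27
i=2,p=4: c = 27+8 = 35
i=2,p=5: c = 35+10 = 45
i=3,p=1: c = 45+3 = 48
i=3,p=2: c = 48+6 = 54
i=3,p=3: c = 54+9 = 63
i=3,p=4: c = 63+12 = 75
i=3,p=5: c = 75+15 = 90
i=4,p=1: c = 90+4 = 94
i=4,p=2: c = 94+8 = 102
i=4,p=3: c = 102+12 = 114
i=4,p=4: c = 114+16 = 130
i=4,p=5: c = 130+20 = 150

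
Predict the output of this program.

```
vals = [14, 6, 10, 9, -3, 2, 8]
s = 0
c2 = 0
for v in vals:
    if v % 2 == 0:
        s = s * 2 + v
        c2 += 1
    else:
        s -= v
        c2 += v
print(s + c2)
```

311

v=14: even, s = 0*2+14 = 14; c2=1
v=6: even, s = 14*2+6 = 34; c2=2
v=10: even, s = 34*2+10 = 78; c2=3
v=9: not even, s = 78-9 = 69; c2=12
v=-3: not even, s = 69-(-3) = 72; c2=9
v=2: even, s = 72*2+2 = 146; c2=10
v=8: even, s = 146*2+8 = 300; c2=11
s+c2 = 300+11 = 311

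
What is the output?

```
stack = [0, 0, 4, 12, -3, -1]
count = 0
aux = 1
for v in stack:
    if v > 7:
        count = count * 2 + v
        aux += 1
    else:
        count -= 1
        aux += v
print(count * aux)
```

v=0: not >7, count = 0-1 = -1; aux=1
v=0: not >7, count = (-1)-1 = -2; aux=1
v=4: not >7, count = (-2)-1 = -3; aux=5
v=12: >7, count = (-3)*2+12 = 6; aux=6
v=-3: not >7, count = 6-1 = 5; aux=3
v=-1: not >7, count = 5-1 = 4; aux=2
count*aux = 4*2 = 8

8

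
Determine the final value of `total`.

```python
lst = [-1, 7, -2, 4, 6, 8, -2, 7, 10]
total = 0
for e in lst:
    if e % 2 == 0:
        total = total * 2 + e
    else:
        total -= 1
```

e=-1: not even, total = 0-1 = -1
e=7: not even, total = (-1)-1 = -2
e=-2: even, total = (-2)*2+(-2) = -6
e=4: even, total = (-6)*2+4 = -8
e=6: even, total = (-8)*2+6 = -10
e=8: even, total = (-10)*2+8 = -12
e=-2: even, total = (-12)*2+(-2) = -26
e=7: not even, total = (-26)-1 = -27
e=10: even, total = (-27)*2+10 = -44

-44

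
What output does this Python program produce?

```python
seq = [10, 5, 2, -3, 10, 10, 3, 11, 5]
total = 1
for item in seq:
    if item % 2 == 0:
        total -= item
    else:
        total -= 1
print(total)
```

item=10: even, total = 1-10 = -9
item=5: not even, total = (-9)-1 = -10
item=2: even, total = (-10)-2 = -12
item=-3: not even, total = (-12)-1 = -13
item=10: even, total = (-13)-10 = -23
item=10: even, total = (-23)-10 = -33
item=3: not even, total = (-33)-1 = -34
item=11: not even, total = (-34)-1 = -35
item=5: not even, total = (-35)-1 = -36

-36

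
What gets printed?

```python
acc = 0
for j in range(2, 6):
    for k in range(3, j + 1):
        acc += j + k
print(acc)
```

48

j=3,k=3: acc = 0+6 = 6
j=4,k=3: acc = 6+7 = 13
j=4,k=4: acc = 13+8 = 21
j=5,k=3: acc = 21+8 = 29
j=5,k=4: acc = 29+9 = 38
j=5,k=5: acc = 38+10 = 48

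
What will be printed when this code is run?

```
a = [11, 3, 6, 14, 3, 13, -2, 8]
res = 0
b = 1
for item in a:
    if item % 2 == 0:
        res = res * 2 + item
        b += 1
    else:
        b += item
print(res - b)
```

item=11: not even; b=12
item=3: not even; b=15
item=6: even, res = 0*2+6 = 6; b=16
item=14: even, res = 6*2+14 = 26; b=17
item=3: not even; b=20
item=13: not even; b=33
item=-2: even, res = 26*2+(-2) = 50; b=34
item=8: even, res = 50*2+8 = 108; b=35
res-b = 108-35 = 73

73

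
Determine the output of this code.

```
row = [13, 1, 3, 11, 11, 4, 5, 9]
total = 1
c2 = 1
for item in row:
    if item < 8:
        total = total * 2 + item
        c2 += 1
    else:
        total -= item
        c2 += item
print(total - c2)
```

-305

item=13: not <8, total = 1-13 = -12; c2=14
item=1: <8, total = (-12)*2+1 = -23; c2=15
item=3: <8, total = (-23)*2+3 = -43; c2=16
item=11: not <8, total = (-43)-11 = -54; c2=27
item=11: not <8, total = (-54)-11 = -65; c2=38
item=4: <8, total = (-65)*2+4 = -126; c2=39
item=5: <8, total = (-126)*2+5 = -247; c2=40
item=9: not <8, total = (-247)-9 = -256; c2=49
total-c2 = (-256)-49 = -305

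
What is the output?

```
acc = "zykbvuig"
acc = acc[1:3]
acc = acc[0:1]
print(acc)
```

slice [1:3] → 'yk'
slice [0:1] → 'y'

y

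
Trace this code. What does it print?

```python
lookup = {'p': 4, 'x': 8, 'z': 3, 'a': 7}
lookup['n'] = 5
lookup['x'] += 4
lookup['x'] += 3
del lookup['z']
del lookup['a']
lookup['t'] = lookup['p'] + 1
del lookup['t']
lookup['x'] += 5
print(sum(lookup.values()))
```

29

lookup['n'] = 5 → {'p': 4, 'x': 8, 'z': 3, 'a': 7, 'n': 5}
lookup['x'] = 8+4 = 12 → {'p': 4, 'x': 12, 'z': 3, 'a': 7, 'n': 5}
lookup['x'] = 12+3 = 15 → {'p': 4, 'x': 15, 'z': 3, 'a': 7, 'n': 5}
del 'z' → {'p': 4, 'x': 15, 'a': 7, 'n': 5}
del 'a' → {'p': 4, 'x': 15, 'n': 5}
lookup['t'] = lookup['p']+1 = 5 → {'p': 4, 'x': 15, 'n': 5, 't': 5}
del 't' → {'p': 4, 'x': 15, 'n': 5}
lookup['x'] = 15+5 = 20 → {'p': 4, 'x': 20, 'n': 5}
sum of values = 29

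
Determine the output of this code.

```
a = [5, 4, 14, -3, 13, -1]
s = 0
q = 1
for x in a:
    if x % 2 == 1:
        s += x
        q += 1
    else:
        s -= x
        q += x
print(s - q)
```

x=5: odd, s = 0+5 = 5; q=2
x=4: not odd, s = 5-4 = 1; q=6
x=14: not odd, s = 1-14 = -13; q=20
x=-3: odd, s = (-13)+(-3) = -16; q=21
x=13: odd, s = (-16)+13 = -3; q=22
x=-1: odd, s = (-3)+(-1) = -4; q=23
s-q = (-4)-23 = -27

-27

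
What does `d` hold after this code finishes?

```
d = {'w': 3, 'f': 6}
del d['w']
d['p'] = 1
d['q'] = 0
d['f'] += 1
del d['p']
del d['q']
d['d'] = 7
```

del 'w' → {'f': 6}
d['p'] = 1 → {'f': 6, 'p': 1}
d['q'] = 0 → {'f': 6, 'p': 1, 'q': 0}
d['f'] = 6+1 = 7 → {'f': 7, 'p': 1, 'q': 0}
del 'p' → {'f': 7, 'q': 0}
del 'q' → {'f': 7}
d['d'] = 7 → {'f': 7, 'd': 7}

{'f': 7, 'd': 7}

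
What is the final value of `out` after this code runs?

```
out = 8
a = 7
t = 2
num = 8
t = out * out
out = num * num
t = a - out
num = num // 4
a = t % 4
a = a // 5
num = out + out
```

t = 8*8 = 64
out = 8*8 = 64
t = 7-64 = -57
num = 8//4 = 2
a = (-57)%4 = 3
a = 3//5 = 0
num = 64+64 = 128

64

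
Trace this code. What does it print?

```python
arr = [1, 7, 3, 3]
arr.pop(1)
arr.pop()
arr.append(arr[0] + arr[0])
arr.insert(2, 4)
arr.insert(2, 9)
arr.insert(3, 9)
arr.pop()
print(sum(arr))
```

pop(1) removes 7 → [1, 3, 3]
pop() removes 3 → [1, 3]
append arr[0]+arr[0] = 1+1 = 2 → [1, 3, 2]
insert 4 at 2 → [1, 3, 4, 2]
insert 9 at 2 → [1, 3, 9, 4, 2]
insert 9 at 3 → [1, 3, 9, 9, 4, 2]
pop() removes 2 → [1, 3, 9, 9, 4]
sum = 26

26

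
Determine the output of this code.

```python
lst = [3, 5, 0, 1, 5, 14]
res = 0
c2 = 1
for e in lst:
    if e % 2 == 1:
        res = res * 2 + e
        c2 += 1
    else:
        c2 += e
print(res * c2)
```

969

e=3: odd, res = 0*2+3 = 3; c2=2
e=5: odd, res = 3*2+5 = 11; c2=3
e=0: not odd; c2=3
e=1: odd, res = 11*2+1 = 23; c2=4
e=5: odd, res = 23*2+5 = 51; c2=5
e=14: not odd; c2=19
res*c2 = 51*19 = 969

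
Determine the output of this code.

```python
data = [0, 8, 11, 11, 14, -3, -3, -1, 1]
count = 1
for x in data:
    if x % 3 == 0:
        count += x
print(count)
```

x=0: %3==0, count = 1+0 = 1
x=8: not %3==0
x=11: not %3==0
x=11: not %3==0
x=14: not %3==0
x=-3: %3==0, count = 1+(-3) = -2
x=-3: %3==0, count = (-2)+(-3) = -5
x=-1: not %3==0
x=1: not %3==0

-5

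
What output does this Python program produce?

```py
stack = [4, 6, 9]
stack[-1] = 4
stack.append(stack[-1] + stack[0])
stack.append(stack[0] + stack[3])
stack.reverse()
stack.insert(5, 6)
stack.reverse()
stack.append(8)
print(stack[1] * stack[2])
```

24

stack[-1] = 4 → [4, 6, 4]
append stack[-1]+stack[0] = 4+4 = 8 → [4, 6, 4, 8]
append stack[0]+stack[3] = 4+8 = 12 → [4, 6, 4, 8, 12]
reverse → [12, 8, 4, 6, 4]
insert 6 at 5 → [12, 8, 4, 6, 4, 6]
reverse → [6, 4, 6, 4, 8, 12]
append 8 → [6, 4, 6, 4, 8, 12, 8]
stack[1]*stack[2] = 4*6 = 24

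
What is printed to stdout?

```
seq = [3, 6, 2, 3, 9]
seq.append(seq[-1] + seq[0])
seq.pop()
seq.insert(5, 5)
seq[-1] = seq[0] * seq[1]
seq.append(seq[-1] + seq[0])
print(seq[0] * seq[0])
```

9

append seq[-1]+seq[0] = 9+3 = 12 → [3, 6, 2, 3, 9, 12]
pop() removes 12 → [3, 6, 2, 3, 9]
insert 5 at 5 → [3, 6, 2, 3, 9, 5]
seq[-1] = seq[0]*seq[1] = 3*6 = 18 → [3, 6, 2, 3, 9, 18]
append seq[-1]+seq[0] = 18+3 = 21 → [3, 6, 2, 3, 9, 18, 21]
seq[0]*seq[0] = 3*3 = 9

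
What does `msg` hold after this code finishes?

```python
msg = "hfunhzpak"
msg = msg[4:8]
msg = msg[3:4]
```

slice [4:8] → 'hzpa'
slice [3:4] → 'a'

'a'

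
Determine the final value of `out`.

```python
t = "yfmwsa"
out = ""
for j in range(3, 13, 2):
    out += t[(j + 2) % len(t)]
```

j=3: add t[5]='a' → 'a'
j=5: add t[1]='f' → 'af'
j=7: add t[3]='w' → 'afw'
j=9: add t[5]='a' → 'afwa'
j=11: add t[1]='f' → 'afwaf'

'afwaf'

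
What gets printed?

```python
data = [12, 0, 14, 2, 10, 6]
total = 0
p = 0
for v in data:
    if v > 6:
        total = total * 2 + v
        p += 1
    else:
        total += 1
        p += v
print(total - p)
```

v=12: >6, total = 0*2+12 = 12; p=1
v=0: not >6, total = 12+1 = 13; p=1
v=14: >6, total = 13*2+14 = 40; p=2
v=2: not >6, total = 40+1 = 41; p=4
v=10: >6, total = 41*2+10 = 92; p=5
v=6: not >6, total = 92+1 = 93; p=11
total-p = 93-11 = 82

82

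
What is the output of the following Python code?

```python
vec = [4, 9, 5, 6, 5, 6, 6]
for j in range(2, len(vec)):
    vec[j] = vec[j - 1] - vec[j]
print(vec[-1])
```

-19

j=2: vec[2] = 9-5 = 4 → [4, 9, 4, 6, 5, 6, 6]
j=3: vec[3] = 4-6 = -2 → [4, 9, 4, -2, 5, 6, 6]
j=4: vec[4] = (-2)-5 = -7 → [4, 9, 4, -2, -7, 6, 6]
j=5: vec[5] = (-7)-6 = -13 → [4, 9, 4, -2, -7, -13, 6]
j=6: vec[6] = (-13)-6 = -19 → [4, 9, 4, -2, -7, -13, -19]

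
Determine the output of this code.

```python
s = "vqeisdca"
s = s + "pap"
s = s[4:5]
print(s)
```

+ 'pap' → 'vqeisdcapap'
slice [4:5] → 's'

s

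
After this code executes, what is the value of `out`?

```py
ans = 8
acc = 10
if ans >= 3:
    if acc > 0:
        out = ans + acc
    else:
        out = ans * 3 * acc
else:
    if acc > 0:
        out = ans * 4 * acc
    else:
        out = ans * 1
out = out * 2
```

ans=8, acc=10
ans >= 3 is True; acc > 0 is True
→ out = ans + acc = 18
out = 18*2 = 36

36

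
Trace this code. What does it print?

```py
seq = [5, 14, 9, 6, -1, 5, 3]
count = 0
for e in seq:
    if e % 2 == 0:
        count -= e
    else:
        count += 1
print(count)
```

e=5: not even, count = 0+1 = 1
e=14: even, count = 1-14 = -13
e=9: not even, count = (-13)+1 = -12
e=6: even, count = (-12)-6 = -18
e=-1: not even, count = (-18)+1 = -17
e=5: not even, count = (-17)+1 = -16
e=3: not even, count = (-16)+1 = -15

-15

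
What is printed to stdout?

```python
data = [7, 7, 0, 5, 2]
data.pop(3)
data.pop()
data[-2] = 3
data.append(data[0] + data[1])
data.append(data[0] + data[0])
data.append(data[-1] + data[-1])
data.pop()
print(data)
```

pop(3) removes 5 → [7, 7, 0, 2]
pop() removes 2 → [7, 7, 0]
data[-2] = 3 → [7, 3, 0]
append data[0]+data[1] = 7+3 = 10 → [7, 3, 0, 10]
append data[0]+data[0] = 7+7 = 14 → [7, 3, 0, 10, 14]
append data[-1]+data[-1] = 14+14 = 28 → [7, 3, 0, 10, 14, 28]
pop() removes 28 → [7, 3, 0, 10, 14]

[7, 3, 0, 10, 14]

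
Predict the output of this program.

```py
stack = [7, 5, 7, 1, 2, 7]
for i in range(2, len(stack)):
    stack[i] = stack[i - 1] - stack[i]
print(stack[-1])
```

-12

i=2: stack[2] = 5-7 = -2 → [7, 5, -2, 1, 2, 7]
i=3: stack[3] = (-2)-1 = -3 → [7, 5, -2, -3, 2, 7]
i=4: stack[4] = (-3)-2 = -5 → [7, 5, -2, -3, -5, 7]
i=5: stack[5] = (-5)-7 = -12 → [7, 5, -2, -3, -5, -12]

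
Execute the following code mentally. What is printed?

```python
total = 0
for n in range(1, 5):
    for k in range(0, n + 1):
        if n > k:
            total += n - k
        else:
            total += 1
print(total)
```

n=1,k=0: 1>0, total = 0+1 = 1
n=1,k=1: not 1>1, total = 1+1 = 2
n=2,k=0: 2>0, total = 2+2 = 4
n=2,k=1: 2>1, total = 4+1 = 5
n=2,k=2: not 2>2, total = 5+1 = 6
n=3,k=0: 3>0, total = 6+3 = 9
n=3,k=1: 3>1, total = 9+2 = 11
n=3,k=2: 3>2, total = 11+1 = 12
n=3,k=3: not 3>3, total = 12+1 = 13
n=4,k=0: 4>0, total = 13+4 = 17
n=4,k=1: 4>1, total = 17+3 = 20
n=4,k=2: 4>2, total = 20+2 = 22
n=4,k=3: 4>3, total = 22+1 = 23
n=4,k=4: not 4>4, total = 23+1 = 24

24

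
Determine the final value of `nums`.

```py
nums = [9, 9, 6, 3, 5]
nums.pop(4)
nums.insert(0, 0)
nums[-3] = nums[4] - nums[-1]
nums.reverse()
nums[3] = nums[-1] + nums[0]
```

[3, 6, 0, 3, 0]

pop(4) removes 5 → [9, 9, 6, 3]
insert 0 at 0 → [0, 9, 9, 6, 3]
nums[-3] = nums[4]-nums[-1] = 3-3 = 0 → [0, 9, 0, 6, 3]
reverse → [3, 6, 0, 9, 0]
nums[3] = nums[-1]+nums[0] = 0+3 = 3 → [3, 6, 0, 3, 0]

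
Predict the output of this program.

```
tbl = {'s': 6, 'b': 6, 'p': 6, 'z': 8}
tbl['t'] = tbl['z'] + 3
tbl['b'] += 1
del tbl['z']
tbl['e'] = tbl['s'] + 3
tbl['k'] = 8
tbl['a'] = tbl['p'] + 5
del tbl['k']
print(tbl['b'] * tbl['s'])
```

42

tbl['t'] = tbl['z']+3 = 11 → {'s': 6, 'b': 6, 'p': 6, 'z': 8, 't': 11}
tbl['b'] = 6+1 = 7 → {'s': 6, 'b': 7, 'p': 6, 'z': 8, 't': 11}
del 'z' → {'s': 6, 'b': 7, 'p': 6, 't': 11}
tbl['e'] = tbl['s']+3 = 9 → {'s': 6, 'b': 7, 'p': 6, 't': 11, 'e': 9}
tbl['k'] = 8 → {'s': 6, 'b': 7, 'p': 6, 't': 11, 'e': 9, 'k': 8}
tbl['a'] = tbl['p']+5 = 11 → {'s': 6, 'b': 7, 'p': 6, 't': 11, 'e': 9, 'k': 8, 'a': 11}
del 'k' → {'s': 6, 'b': 7, 'p': 6, 't': 11, 'e': 9, 'a': 11}
tbl['b']*tbl['s'] = 7*6 = 42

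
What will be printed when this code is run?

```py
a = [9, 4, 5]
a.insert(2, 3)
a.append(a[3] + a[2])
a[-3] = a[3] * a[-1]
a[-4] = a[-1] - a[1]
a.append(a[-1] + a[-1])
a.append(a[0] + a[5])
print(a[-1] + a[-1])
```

50

insert 3 at 2 → [9, 4, 3, 5]
append a[3]+a[2] = 5+3 = 8 → [9, 4, 3, 5, 8]
a[-3] = a[3]*a[-1] = 5*8 = 40 → [9, 4, 40, 5, 8]
a[-4] = a[-1]-a[1] = 8-4 = 4 → [9, 4, 40, 5, 8]
append a[-1]+a[-1] = 8+8 = 16 → [9, 4, 40, 5, 8, 16]
append a[0]+a[5] = 9+16 = 25 → [9, 4, 40, 5, 8, 16, 25]
a[-1]+a[-1] = 25+25 = 50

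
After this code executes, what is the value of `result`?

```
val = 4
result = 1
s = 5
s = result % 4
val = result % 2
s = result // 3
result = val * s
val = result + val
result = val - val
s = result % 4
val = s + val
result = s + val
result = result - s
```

1

s = 1%4 = 1
val = 1%2 = 1
s = 1//3 = 0
result = 1*0 = 0
val = 0+1 = 1
result = 1-1 = 0
s = 0%4 = 0
val = 0+1 = 1
result = 0+1 = 1
result = 1-0 = 1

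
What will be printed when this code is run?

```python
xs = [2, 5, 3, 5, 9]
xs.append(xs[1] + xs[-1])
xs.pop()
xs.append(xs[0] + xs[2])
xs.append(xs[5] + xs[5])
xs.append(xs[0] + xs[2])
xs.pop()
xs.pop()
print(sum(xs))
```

29

append xs[1]+xs[-1] = 5+9 = 14 → [2, 5, 3, 5, 9, 14]
pop() removes 14 → [2, 5, 3, 5, 9]
append xs[0]+xs[2] = 2+3 = 5 → [2, 5, 3, 5, 9, 5]
append xs[5]+xs[5] = 5+5 = 10 → [2, 5, 3, 5, 9, 5, 10]
append xs[0]+xs[2] = 2+3 = 5 → [2, 5, 3, 5, 9, 5, 10, 5]
pop() removes 5 → [2, 5, 3, 5, 9, 5, 10]
pop() removes 10 → [2, 5, 3, 5, 9, 5]
sum = 29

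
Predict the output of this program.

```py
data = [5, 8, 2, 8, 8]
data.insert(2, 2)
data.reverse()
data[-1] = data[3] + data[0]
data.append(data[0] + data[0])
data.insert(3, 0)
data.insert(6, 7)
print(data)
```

insert 2 at 2 → [5, 8, 2, 2, 8, 8]
reverse → [8, 8, 2, 2, 8, 5]
data[-1] = data[3]+data[0] = 2+8 = 10 → [8, 8, 2, 2, 8, 10]
append data[0]+data[0] = 8+8 = 16 → [8, 8, 2, 2, 8, 10, 16]
insert 0 at 3 → [8, 8, 2, 0, 2, 8, 10, 16]
insert 7 at 6 → [8, 8, 2, 0, 2, 8, 7, 10, 16]

[8, 8, 2, 0, 2, 8, 7, 10, 16]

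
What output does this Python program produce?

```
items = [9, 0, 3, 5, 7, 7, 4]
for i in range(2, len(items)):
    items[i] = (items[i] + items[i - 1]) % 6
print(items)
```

[9, 0, 3, 2, 3, 4, 2]

i=2: items[2] = (3+0)%6 = 3 → [9, 0, 3, 5, 7, 7, 4]
i=3: items[3] = (5+3)%6 = 2 → [9, 0, 3, 2, 7, 7, 4]
i=4: items[4] = (7+2)%6 = 3 → [9, 0, 3, 2, 3, 7, 4]
i=5: items[5] = (7+3)%6 = 4 → [9, 0, 3, 2, 3, 4, 4]
i=6: items[6] = (4+4)%6 = 2 → [9, 0, 3, 2, 3, 4, 2]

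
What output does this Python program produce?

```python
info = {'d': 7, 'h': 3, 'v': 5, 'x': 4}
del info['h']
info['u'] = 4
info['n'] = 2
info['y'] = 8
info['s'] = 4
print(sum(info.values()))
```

34

del 'h' → {'d': 7, 'v': 5, 'x': 4}
info['u'] = 4 → {'d': 7, 'v': 5, 'x': 4, 'u': 4}
info['n'] = 2 → {'d': 7, 'v': 5, 'x': 4, 'u': 4, 'n': 2}
info['y'] = 8 → {'d': 7, 'v': 5, 'x': 4, 'u': 4, 'n': 2, 'y': 8}
info['s'] = 4 → {'d': 7, 'v': 5, 'x': 4, 'u': 4, 'n': 2, 'y': 8, 's': 4}
sum of values = 34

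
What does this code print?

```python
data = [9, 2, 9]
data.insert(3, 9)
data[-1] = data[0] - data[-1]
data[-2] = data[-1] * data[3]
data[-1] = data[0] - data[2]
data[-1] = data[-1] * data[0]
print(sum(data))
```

92

insert 9 at 3 → [9, 2, 9, 9]
data[-1] = data[0]-data[-1] = 9-9 = 0 → [9, 2, 9, 0]
data[-2] = data[-1]*data[3] = 0*0 = 0 → [9, 2, 0, 0]
data[-1] = data[0]-data[2] = 9-0 = 9 → [9, 2, 0, 9]
data[-1] = data[-1]*data[0] = 9*9 = 81 → [9, 2, 0, 81]
sum = 92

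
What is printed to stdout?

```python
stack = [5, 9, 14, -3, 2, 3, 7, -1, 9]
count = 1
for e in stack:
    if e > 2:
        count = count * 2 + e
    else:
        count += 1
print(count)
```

e=5: >2, count = 1*2+5 = 7
e=9: >2, count = 7*2+9 = 23
e=14: >2, count = 23*2+14 = 60
e=-3: not >2, count = 60+1 = 61
e=2: not >2, count = 61+1 = 62
e=3: >2, count = 62*2+3 = 127
e=7: >2, count = 127*2+7 = 261
e=-1: not >2, count = 261+1 = 262
e=9: >2, count = 262*2+9 = 533

533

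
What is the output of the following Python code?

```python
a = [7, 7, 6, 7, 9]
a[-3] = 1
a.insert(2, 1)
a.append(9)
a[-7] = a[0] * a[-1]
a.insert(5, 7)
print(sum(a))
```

104

a[-3] = 1 → [7, 7, 1, 7, 9]
insert 1 at 2 → [7, 7, 1, 1, 7, 9]
append 9 → [7, 7, 1, 1, 7, 9, 9]
a[-7] = a[0]*a[-1] = 7*9 = 63 → [63, 7, 1, 1, 7, 9, 9]
insert 7 at 5 → [63, 7, 1, 1, 7, 7, 9, 9]
sum = 104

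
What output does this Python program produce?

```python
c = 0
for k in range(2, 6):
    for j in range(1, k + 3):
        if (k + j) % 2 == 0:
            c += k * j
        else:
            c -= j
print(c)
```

k=2,j=1: odd sum, c = 0-1 = -1
k=2,j=2: even sum, c = (-1)+4 = 3
k=2,j=3: odd sum, c = 3-3 = 0
k=2,j=4: even sum, c = 0+8 = 8
k=3,j=1: even sum, c = 8+3 = 11
k=3,j=2: odd sum, c = 11-2 = 9
k=3,j=3: even sum, c = 9+9 = 18
k=3,j=4: odd sum, c = 18-4 = 14
k=3,j=5: even sum, c = 14+15 = 29
k=4,j=1: odd sum, c = 29-1 = 28
k=4,j=2: even sum, c = 28+8 = 36
k=4,j=3: odd sum, c = 36-3 = 33
k=4,j=4: even sum, c = 33+16 = 49
k=4,j=5: odd sum, c = 49-5 = 44
k=4,j=6: even sum, c = 44+24 = 68
k=5,j=1: even sum, c = 68+5 = 73
k=5,j=2: odd sum, c = 73-2 = 71
k=5,j=3: even sum, c = 71+15 = 86
k=5,j=4: odd sum, c = 86-4 = 82
k=5,j=5: even sum, c = 82+25 = 107
k=5,j=6: odd sum, c = 107-6 = 101
k=5,j=7: even sum, c = 101+35 = 136

136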